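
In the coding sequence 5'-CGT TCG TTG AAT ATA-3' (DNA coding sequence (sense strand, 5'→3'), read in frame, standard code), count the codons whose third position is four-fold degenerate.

2

Codon 1 CGT (Arg): third position 4-fold.
Codon 2 TCG (Ser): third position 4-fold.
Codon 3 TTG (Leu): third position 2-fold.
Codon 4 AAT (Asn): third position 2-fold.
Codon 5 ATA (Ile): third position 3-fold.
Four-fold degenerate third positions: 2.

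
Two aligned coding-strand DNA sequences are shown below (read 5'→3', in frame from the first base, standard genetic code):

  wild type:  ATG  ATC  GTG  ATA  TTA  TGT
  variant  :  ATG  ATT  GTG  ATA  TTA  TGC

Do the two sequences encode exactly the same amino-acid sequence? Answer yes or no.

yes

Codon 1: ATG Met / ATG Met — identical.
Codon 2: ATC Ile / ATT Ile — synonymous.
Codon 3: GTG Val / GTG Val — identical.
Codon 4: ATA Ile / ATA Ile — identical.
Codon 5: TTA Leu / TTA Leu — identical.
Codon 6: TGT Cys / TGC Cys — synonymous.
Nonsynonymous differences: 0 → same protein.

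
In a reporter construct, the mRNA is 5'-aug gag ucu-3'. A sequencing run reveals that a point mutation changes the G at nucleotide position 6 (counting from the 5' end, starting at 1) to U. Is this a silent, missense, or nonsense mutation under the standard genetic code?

Position 6 falls in codon 2: GAG → Glu.
After the substitution the codon is GAU → Asp.
Glu ≠ Asp, so this is a missense mutation.

missense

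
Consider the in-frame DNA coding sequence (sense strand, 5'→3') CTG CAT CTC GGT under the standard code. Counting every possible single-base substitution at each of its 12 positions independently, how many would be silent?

Codon 1 (CTG, Leu): 4 synonymous substitutions.
Codon 2 (CAT, His): 1 synonymous substitution.
Codon 3 (CTC, Leu): 3 synonymous substitutions.
Codon 4 (GGT, Gly): 3 synonymous substitutions.
Total: 4 + 1 + 3 + 3 = 11.

11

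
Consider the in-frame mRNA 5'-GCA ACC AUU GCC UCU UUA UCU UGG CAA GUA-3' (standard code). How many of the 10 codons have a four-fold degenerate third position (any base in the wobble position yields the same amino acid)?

Codon 1 GCA (Ala): third position 4-fold.
Codon 2 ACC (Thr): third position 4-fold.
Codon 3 AUU (Ile): third position 3-fold.
Codon 4 GCC (Ala): third position 4-fold.
Codon 5 UCU (Ser): third position 4-fold.
Codon 6 UUA (Leu): third position 2-fold.
Codon 7 UCU (Ser): third position 4-fold.
Codon 8 UGG (Trp): third position 1-fold.
Codon 9 CAA (Gln): third position 2-fold.
Codon 10 GUA (Val): third position 4-fold.
Four-fold degenerate third positions: 6.

6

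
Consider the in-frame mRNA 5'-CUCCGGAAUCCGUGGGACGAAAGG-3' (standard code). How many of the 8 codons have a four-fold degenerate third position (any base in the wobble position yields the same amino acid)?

Codon 1 CUC (Leu): third position 4-fold.
Codon 2 CGG (Arg): third position 4-fold.
Codon 3 AAU (Asn): third position 2-fold.
Codon 4 CCG (Pro): third position 4-fold.
Codon 5 UGG (Trp): third position 1-fold.
Codon 6 GAC (Asp): third position 2-fold.
Codon 7 GAA (Glu): third position 2-fold.
Codon 8 AGG (Arg): third position 2-fold.
Four-fold degenerate third positions: 3.

3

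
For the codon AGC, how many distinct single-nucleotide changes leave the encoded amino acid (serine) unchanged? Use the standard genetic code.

Position 1: none → 0 synonymous.
Position 2: none → 0 synonymous.
Position 3: AGU → 1 synonymous.
Total: 0 + 0 + 1 = 1.

1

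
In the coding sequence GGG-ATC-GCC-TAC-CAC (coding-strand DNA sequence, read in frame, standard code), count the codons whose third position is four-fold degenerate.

Codon 1 GGG (Gly): third position 4-fold.
Codon 2 ATC (Ile): third position 3-fold.
Codon 3 GCC (Ala): third position 4-fold.
Codon 4 TAC (Tyr): third position 2-fold.
Codon 5 CAC (His): third position 2-fold.
Four-fold degenerate third positions: 2.

2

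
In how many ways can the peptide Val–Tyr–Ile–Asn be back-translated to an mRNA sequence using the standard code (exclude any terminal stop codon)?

Val: 4 codons.
Tyr: 2 codons.
Ile: 3 codons.
Asn: 2 codons.
4 × 2 × 3 × 2 = 48.

48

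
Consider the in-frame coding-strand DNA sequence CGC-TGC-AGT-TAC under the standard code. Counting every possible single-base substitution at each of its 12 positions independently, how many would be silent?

6

Codon 1 (CGC, Arg): 3 synonymous substitutions.
Codon 2 (TGC, Cys): 1 synonymous substitution.
Codon 3 (AGT, Ser): 1 synonymous substitution.
Codon 4 (TAC, Tyr): 1 synonymous substitution.
Total: 3 + 1 + 1 + 1 = 6.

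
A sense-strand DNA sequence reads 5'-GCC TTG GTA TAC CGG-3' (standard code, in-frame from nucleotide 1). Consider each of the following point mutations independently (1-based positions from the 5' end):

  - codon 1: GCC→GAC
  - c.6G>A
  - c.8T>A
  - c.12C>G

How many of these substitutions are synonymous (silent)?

1

Codon 1: GCC (Ala) → GAC (Asp) — missense.
Codon 2: TTG (Leu) → TTA (Leu) — synonymous.
Codon 3: GTA (Val) → GAA (Glu) — missense.
Codon 4: TAC (Tyr) → TAG (Stop) — nonsense.
Synonymous: 1 of 4.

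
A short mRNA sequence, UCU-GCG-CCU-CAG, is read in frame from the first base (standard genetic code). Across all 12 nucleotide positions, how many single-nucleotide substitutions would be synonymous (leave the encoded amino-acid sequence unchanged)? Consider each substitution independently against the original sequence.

Codon 1 (UCU, Ser): 3 synonymous substitutions.
Codon 2 (GCG, Ala): 3 synonymous substitutions.
Codon 3 (CCU, Pro): 3 synonymous substitutions.
Codon 4 (CAG, Gln): 1 synonymous substitution.
Total: 3 + 3 + 3 + 1 = 10.

10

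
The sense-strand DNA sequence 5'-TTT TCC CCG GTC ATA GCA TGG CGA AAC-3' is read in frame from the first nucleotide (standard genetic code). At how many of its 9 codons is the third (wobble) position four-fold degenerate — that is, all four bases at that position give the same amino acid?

Codon 1 TTT (Phe): third position 2-fold.
Codon 2 TCC (Ser): third position 4-fold.
Codon 3 CCG (Pro): third position 4-fold.
Codon 4 GTC (Val): third position 4-fold.
Codon 5 ATA (Ile): third position 3-fold.
Codon 6 GCA (Ala): third position 4-fold.
Codon 7 TGG (Trp): third position 1-fold.
Codon 8 CGA (Arg): third position 4-fold.
Codon 9 AAC (Asn): third position 2-fold.
Four-fold degenerate third positions: 5.

5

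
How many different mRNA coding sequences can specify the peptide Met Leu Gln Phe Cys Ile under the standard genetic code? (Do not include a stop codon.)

144

Met: 1 codon.
Leu: 6 codons.
Gln: 2 codons.
Phe: 2 codons.
Cys: 2 codons.
Ile: 3 codons.
1 × 6 × 2 × 2 × 2 × 3 = 144.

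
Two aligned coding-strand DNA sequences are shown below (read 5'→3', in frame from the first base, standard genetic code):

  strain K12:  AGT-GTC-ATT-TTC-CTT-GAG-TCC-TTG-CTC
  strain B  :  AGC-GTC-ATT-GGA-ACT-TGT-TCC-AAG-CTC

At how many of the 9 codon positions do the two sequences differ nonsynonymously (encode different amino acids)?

Codon 1: AGT Ser / AGC Ser — synonymous.
Codon 2: GTC Val / GTC Val — identical.
Codon 3: ATT Ile / ATT Ile — identical.
Codon 4: TTC Phe / GGA Gly — nonsynonymous.
Codon 5: CTT Leu / ACT Thr — nonsynonymous.
Codon 6: GAG Glu / TGT Cys — nonsynonymous.
Codon 7: TCC Ser / TCC Ser — identical.
Codon 8: TTG Leu / AAG Lys — nonsynonymous.
Codon 9: CTC Leu / CTC Leu — identical.
Nonsynonymous differences: 4.

4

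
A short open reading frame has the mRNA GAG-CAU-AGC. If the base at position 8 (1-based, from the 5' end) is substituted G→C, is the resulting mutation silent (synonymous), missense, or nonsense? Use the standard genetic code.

Position 8 falls in codon 3: AGC → Ser.
After the substitution the codon is ACC → Thr.
Ser ≠ Thr, so this is a missense mutation.

missense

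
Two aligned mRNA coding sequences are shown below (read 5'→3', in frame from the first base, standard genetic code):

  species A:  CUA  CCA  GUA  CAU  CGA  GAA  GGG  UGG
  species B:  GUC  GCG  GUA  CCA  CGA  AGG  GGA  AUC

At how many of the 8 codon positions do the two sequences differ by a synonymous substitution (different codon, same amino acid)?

Codon 1: CUA Leu / GUC Val — nonsynonymous.
Codon 2: CCA Pro / GCG Ala — nonsynonymous.
Codon 3: GUA Val / GUA Val — identical.
Codon 4: CAU His / CCA Pro — nonsynonymous.
Codon 5: CGA Arg / CGA Arg — identical.
Codon 6: GAA Glu / AGG Arg — nonsynonymous.
Codon 7: GGG Gly / GGA Gly — synonymous.
Codon 8: UGG Trp / AUC Ile — nonsynonymous.
Synonymous differences: 1.

1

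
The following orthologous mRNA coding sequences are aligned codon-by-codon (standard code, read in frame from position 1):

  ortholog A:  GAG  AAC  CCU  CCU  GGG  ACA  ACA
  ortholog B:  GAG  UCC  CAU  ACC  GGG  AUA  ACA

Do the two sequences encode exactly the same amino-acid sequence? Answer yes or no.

no

Codon 1: GAG Glu / GAG Glu — identical.
Codon 2: AAC Asn / UCC Ser — nonsynonymous.
Codon 3: CCU Pro / CAU His — nonsynonymous.
Codon 4: CCU Pro / ACC Thr — nonsynonymous.
Codon 5: GGG Gly / GGG Gly — identical.
Codon 6: ACA Thr / AUA Ile — nonsynonymous.
Codon 7: ACA Thr / ACA Thr — identical.
Nonsynonymous differences: 4 → different protein.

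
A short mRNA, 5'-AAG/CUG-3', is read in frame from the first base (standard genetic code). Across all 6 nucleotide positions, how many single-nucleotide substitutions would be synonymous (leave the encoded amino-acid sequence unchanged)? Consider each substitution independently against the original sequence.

5

Codon 1 (AAG, Lys): 1 synonymous substitution.
Codon 2 (CUG, Leu): 4 synonymous substitutions.
Total: 1 + 4 = 5.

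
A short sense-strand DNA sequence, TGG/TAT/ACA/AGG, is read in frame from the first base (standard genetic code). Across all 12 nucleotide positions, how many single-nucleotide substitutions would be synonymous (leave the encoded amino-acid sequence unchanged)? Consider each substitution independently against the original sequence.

6

Codon 1 (TGG, Trp): 0 synonymous substitutions.
Codon 2 (TAT, Tyr): 1 synonymous substitution.
Codon 3 (ACA, Thr): 3 synonymous substitutions.
Codon 4 (AGG, Arg): 2 synonymous substitutions.
Total: 0 + 1 + 3 + 2 = 6.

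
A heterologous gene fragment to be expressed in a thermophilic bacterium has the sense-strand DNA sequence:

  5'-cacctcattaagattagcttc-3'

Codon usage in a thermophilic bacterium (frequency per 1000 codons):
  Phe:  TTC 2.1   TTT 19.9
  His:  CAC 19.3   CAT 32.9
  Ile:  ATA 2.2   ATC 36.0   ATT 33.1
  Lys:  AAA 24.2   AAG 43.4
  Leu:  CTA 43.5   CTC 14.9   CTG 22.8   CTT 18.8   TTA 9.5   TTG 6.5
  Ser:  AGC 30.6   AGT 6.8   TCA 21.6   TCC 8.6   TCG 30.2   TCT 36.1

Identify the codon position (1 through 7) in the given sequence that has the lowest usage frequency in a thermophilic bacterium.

7

Codon 1 CAC (His): 19.3 per 1000.
Codon 2 CTC (Leu): 14.9 per 1000.
Codon 3 ATT (Ile): 33.1 per 1000.
Codon 4 AAG (Lys): 43.4 per 1000.
Codon 5 ATT (Ile): 33.1 per 1000.
Codon 6 AGC (Ser): 30.6 per 1000.
Codon 7 TTC (Phe): 2.1 per 1000.
Lowest frequency is 2.1 at codon 7.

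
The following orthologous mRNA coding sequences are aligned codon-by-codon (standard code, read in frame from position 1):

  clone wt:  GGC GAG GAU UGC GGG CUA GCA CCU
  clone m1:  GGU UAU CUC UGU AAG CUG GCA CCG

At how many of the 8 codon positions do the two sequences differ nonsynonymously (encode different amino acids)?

3

Codon 1: GGC Gly / GGU Gly — synonymous.
Codon 2: GAG Glu / UAU Tyr — nonsynonymous.
Codon 3: GAU Asp / CUC Leu — nonsynonymous.
Codon 4: UGC Cys / UGU Cys — synonymous.
Codon 5: GGG Gly / AAG Lys — nonsynonymous.
Codon 6: CUA Leu / CUG Leu — synonymous.
Codon 7: GCA Ala / GCA Ala — identical.
Codon 8: CCU Pro / CCG Pro — synonymous.
Nonsynonymous differences: 3.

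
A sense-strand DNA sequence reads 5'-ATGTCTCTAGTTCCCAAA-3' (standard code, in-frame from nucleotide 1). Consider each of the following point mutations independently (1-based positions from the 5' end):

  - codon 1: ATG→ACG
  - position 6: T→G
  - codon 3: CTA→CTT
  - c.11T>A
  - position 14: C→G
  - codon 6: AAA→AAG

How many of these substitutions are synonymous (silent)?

Codon 1: ATG (Met) → ACG (Thr) — missense.
Codon 2: TCT (Ser) → TCG (Ser) — synonymous.
Codon 3: CTA (Leu) → CTT (Leu) — synonymous.
Codon 4: GTT (Val) → GAT (Asp) — missense.
Codon 5: CCC (Pro) → CGC (Arg) — missense.
Codon 6: AAA (Lys) → AAG (Lys) — synonymous.
Synonymous: 3 of 6.

3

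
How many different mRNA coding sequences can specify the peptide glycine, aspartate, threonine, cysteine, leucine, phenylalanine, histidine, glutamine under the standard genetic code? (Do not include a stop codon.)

Gly: 4 codons.
Asp: 2 codons.
Thr: 4 codons.
Cys: 2 codons.
Leu: 6 codons.
Phe: 2 codons.
His: 2 codons.
Gln: 2 codons.
4 × 2 × 4 × 2 × 6 × 2 × 2 × 2 = 3072.

3072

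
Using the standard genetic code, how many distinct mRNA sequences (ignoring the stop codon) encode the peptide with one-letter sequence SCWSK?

144

Ser: 6 codons.
Cys: 2 codons.
Trp: 1 codon.
Ser: 6 codons.
Lys: 2 codons.
6 × 2 × 1 × 6 × 2 = 144.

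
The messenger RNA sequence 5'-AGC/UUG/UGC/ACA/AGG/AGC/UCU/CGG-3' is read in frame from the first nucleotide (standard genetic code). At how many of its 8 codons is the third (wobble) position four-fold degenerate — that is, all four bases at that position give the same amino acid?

Codon 1 AGC (Ser): third position 2-fold.
Codon 2 UUG (Leu): third position 2-fold.
Codon 3 UGC (Cys): third position 2-fold.
Codon 4 ACA (Thr): third position 4-fold.
Codon 5 AGG (Arg): third position 2-fold.
Codon 6 AGC (Ser): third position 2-fold.
Codon 7 UCU (Ser): third position 4-fold.
Codon 8 CGG (Arg): third position 4-fold.
Four-fold degenerate third positions: 3.

3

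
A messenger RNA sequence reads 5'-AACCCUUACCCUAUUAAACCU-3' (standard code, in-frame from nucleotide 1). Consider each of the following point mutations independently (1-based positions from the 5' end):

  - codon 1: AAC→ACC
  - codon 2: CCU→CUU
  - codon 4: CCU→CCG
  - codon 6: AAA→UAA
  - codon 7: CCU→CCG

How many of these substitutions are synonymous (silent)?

2

Codon 1: AAC (Asn) → ACC (Thr) — missense.
Codon 2: CCU (Pro) → CUU (Leu) — missense.
Codon 4: CCU (Pro) → CCG (Pro) — synonymous.
Codon 6: AAA (Lys) → UAA (Stop) — nonsense.
Codon 7: CCU (Pro) → CCG (Pro) — synonymous.
Synonymous: 2 of 5.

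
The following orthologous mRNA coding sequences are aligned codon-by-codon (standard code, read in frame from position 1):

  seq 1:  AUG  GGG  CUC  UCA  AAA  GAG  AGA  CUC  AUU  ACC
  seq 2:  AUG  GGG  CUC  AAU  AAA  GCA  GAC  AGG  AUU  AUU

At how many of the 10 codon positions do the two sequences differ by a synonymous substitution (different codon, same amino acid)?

Codon 1: AUG Met / AUG Met — identical.
Codon 2: GGG Gly / GGG Gly — identical.
Codon 3: CUC Leu / CUC Leu — identical.
Codon 4: UCA Ser / AAU Asn — nonsynonymous.
Codon 5: AAA Lys / AAA Lys — identical.
Codon 6: GAG Glu / GCA Ala — nonsynonymous.
Codon 7: AGA Arg / GAC Asp — nonsynonymous.
Codon 8: CUC Leu / AGG Arg — nonsynonymous.
Codon 9: AUU Ile / AUU Ile — identical.
Codon 10: ACC Thr / AUU Ile — nonsynonymous.
Synonymous differences: 0.

0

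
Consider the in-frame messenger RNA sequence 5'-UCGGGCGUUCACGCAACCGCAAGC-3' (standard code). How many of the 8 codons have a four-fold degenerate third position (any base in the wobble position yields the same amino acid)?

Codon 1 UCG (Ser): third position 4-fold.
Codon 2 GGC (Gly): third position 4-fold.
Codon 3 GUU (Val): third position 4-fold.
Codon 4 CAC (His): third position 2-fold.
Codon 5 GCA (Ala): third position 4-fold.
Codon 6 ACC (Thr): third position 4-fold.
Codon 7 GCA (Ala): third position 4-fold.
Codon 8 AGC (Ser): third position 2-fold.
Four-fold degenerate third positions: 6.

6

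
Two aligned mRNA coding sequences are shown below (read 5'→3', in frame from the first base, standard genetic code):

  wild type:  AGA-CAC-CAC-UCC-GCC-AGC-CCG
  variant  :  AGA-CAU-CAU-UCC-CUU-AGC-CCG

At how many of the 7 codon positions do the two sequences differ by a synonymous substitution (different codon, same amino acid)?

Codon 1: AGA Arg / AGA Arg — identical.
Codon 2: CAC His / CAU His — synonymous.
Codon 3: CAC His / CAU His — synonymous.
Codon 4: UCC Ser / UCC Ser — identical.
Codon 5: GCC Ala / CUU Leu — nonsynonymous.
Codon 6: AGC Ser / AGC Ser — identical.
Codon 7: CCG Pro / CCG Pro — identical.
Synonymous differences: 2.

2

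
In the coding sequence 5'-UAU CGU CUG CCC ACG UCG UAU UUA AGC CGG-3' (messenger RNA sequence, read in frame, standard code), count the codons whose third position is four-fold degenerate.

Codon 1 UAU (Tyr): third position 2-fold.
Codon 2 CGU (Arg): third position 4-fold.
Codon 3 CUG (Leu): third position 4-fold.
Codon 4 CCC (Pro): third position 4-fold.
Codon 5 ACG (Thr): third position 4-fold.
Codon 6 UCG (Ser): third position 4-fold.
Codon 7 UAU (Tyr): third position 2-fold.
Codon 8 UUA (Leu): third position 2-fold.
Codon 9 AGC (Ser): third position 2-fold.
Codon 10 CGG (Arg): third position 4-fold.
Four-fold degenerate third positions: 6.

6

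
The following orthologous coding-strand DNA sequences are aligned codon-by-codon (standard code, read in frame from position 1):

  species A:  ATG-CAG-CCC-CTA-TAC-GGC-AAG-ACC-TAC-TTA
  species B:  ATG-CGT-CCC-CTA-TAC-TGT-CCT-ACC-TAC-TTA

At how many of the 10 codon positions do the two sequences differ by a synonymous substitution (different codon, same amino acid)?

Codon 1: ATG Met / ATG Met — identical.
Codon 2: CAG Gln / CGT Arg — nonsynonymous.
Codon 3: CCC Pro / CCC Pro — identical.
Codon 4: CTA Leu / CTA Leu — identical.
Codon 5: TAC Tyr / TAC Tyr — identical.
Codon 6: GGC Gly / TGT Cys — nonsynonymous.
Codon 7: AAG Lys / CCT Pro — nonsynonymous.
Codon 8: ACC Thr / ACC Thr — identical.
Codon 9: TAC Tyr / TAC Tyr — identical.
Codon 10: TTA Leu / TTA Leu — identical.
Synonymous differences: 0.

0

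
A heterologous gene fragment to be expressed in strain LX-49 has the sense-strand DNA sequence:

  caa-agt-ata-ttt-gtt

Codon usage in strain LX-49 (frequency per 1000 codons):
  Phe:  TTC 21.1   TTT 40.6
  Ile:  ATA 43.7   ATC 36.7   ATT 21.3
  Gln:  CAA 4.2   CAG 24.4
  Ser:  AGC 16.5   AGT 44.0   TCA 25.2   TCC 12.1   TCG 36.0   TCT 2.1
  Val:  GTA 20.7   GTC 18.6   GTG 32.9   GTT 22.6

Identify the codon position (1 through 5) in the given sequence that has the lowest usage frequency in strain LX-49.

1

Codon 1 CAA (Gln): 4.2 per 1000.
Codon 2 AGT (Ser): 44.0 per 1000.
Codon 3 ATA (Ile): 43.7 per 1000.
Codon 4 TTT (Phe): 40.6 per 1000.
Codon 5 GTT (Val): 22.6 per 1000.
Lowest frequency is 4.2 at codon 1.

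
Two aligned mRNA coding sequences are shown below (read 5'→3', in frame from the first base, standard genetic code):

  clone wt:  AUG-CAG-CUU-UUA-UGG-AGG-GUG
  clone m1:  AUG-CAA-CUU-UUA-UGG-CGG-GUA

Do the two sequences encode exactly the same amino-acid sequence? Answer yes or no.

Codon 1: AUG Met / AUG Met — identical.
Codon 2: CAG Gln / CAA Gln — synonymous.
Codon 3: CUU Leu / CUU Leu — identical.
Codon 4: UUA Leu / UUA Leu — identical.
Codon 5: UGG Trp / UGG Trp — identical.
Codon 6: AGG Arg / CGG Arg — synonymous.
Codon 7: GUG Val / GUA Val — synonymous.
Nonsynonymous differences: 0 → same protein.

yes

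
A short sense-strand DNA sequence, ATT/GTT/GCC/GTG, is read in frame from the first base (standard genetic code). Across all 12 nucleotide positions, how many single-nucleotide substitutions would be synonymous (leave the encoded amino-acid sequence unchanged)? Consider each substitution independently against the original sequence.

Codon 1 (ATT, Ile): 2 synonymous substitutions.
Codon 2 (GTT, Val): 3 synonymous substitutions.
Codon 3 (GCC, Ala): 3 synonymous substitutions.
Codon 4 (GTG, Val): 3 synonymous substitutions.
Total: 2 + 3 + 3 + 3 = 11.

11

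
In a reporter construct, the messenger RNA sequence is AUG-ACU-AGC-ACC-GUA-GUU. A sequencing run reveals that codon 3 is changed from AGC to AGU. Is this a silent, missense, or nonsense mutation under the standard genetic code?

silent

Position 9 falls in codon 3: AGC → Ser.
After the substitution the codon is AGU → Ser.
Both encode Ser, so the change is synonymous.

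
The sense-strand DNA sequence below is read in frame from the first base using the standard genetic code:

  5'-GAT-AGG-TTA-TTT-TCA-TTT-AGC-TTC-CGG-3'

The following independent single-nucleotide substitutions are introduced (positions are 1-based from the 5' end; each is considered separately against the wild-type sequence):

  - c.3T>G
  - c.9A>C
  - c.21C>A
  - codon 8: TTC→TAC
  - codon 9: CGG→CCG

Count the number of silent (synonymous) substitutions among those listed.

0

Codon 1: GAT (Asp) → GAG (Glu) — missense.
Codon 3: TTA (Leu) → TTC (Phe) — missense.
Codon 7: AGC (Ser) → AGA (Arg) — missense.
Codon 8: TTC (Phe) → TAC (Tyr) — missense.
Codon 9: CGG (Arg) → CCG (Pro) — missense.
Synonymous: 0 of 5.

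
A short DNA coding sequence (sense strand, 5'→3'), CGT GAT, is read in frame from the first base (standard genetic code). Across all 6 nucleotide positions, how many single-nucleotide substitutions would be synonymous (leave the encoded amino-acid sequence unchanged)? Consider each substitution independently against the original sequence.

Codon 1 (CGT, Arg): 3 synonymous substitutions.
Codon 2 (GAT, Asp): 1 synonymous substitution.
Total: 3 + 1 = 4.

4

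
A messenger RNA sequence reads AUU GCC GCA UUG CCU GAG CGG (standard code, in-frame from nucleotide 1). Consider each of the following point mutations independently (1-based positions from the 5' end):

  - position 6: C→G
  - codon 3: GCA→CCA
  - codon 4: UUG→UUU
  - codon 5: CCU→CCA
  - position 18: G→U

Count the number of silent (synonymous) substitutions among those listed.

Codon 2: GCC (Ala) → GCG (Ala) — synonymous.
Codon 3: GCA (Ala) → CCA (Pro) — missense.
Codon 4: UUG (Leu) → UUU (Phe) — missense.
Codon 5: CCU (Pro) → CCA (Pro) — synonymous.
Codon 6: GAG (Glu) → GAU (Asp) — missense.
Synonymous: 2 of 5.

2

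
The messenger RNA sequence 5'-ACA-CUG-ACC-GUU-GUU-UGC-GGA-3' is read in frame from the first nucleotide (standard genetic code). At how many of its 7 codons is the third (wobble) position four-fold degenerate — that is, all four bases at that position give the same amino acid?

6

Codon 1 ACA (Thr): third position 4-fold.
Codon 2 CUG (Leu): third position 4-fold.
Codon 3 ACC (Thr): third position 4-fold.
Codon 4 GUU (Val): third position 4-fold.
Codon 5 GUU (Val): third position 4-fold.
Codon 6 UGC (Cys): third position 2-fold.
Codon 7 GGA (Gly): third position 4-fold.
Four-fold degenerate third positions: 6.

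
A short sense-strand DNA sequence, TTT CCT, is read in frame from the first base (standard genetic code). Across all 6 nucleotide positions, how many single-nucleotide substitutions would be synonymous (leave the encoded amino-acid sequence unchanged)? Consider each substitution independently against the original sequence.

4

Codon 1 (TTT, Phe): 1 synonymous substitution.
Codon 2 (CCT, Pro): 3 synonymous substitutions.
Total: 1 + 3 = 4.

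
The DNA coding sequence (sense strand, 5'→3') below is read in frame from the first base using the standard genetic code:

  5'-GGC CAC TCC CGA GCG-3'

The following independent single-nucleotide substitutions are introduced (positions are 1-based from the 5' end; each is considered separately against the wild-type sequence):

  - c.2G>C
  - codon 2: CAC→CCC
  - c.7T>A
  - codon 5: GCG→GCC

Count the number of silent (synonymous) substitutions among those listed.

Codon 1: GGC (Gly) → GCC (Ala) — missense.
Codon 2: CAC (His) → CCC (Pro) — missense.
Codon 3: TCC (Ser) → ACC (Thr) — missense.
Codon 5: GCG (Ala) → GCC (Ala) — synonymous.
Synonymous: 1 of 4.

1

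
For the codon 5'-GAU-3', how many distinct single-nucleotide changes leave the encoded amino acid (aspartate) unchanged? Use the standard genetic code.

Position 1: none → 0 synonymous.
Position 2: none → 0 synonymous.
Position 3: GAC → 1 synonymous.
Total: 0 + 0 + 1 = 1.

1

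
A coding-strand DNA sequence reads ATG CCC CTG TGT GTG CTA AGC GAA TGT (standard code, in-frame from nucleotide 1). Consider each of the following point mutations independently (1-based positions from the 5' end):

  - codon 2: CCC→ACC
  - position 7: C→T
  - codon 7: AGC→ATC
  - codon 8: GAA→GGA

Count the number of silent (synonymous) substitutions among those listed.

Codon 2: CCC (Pro) → ACC (Thr) — missense.
Codon 3: CTG (Leu) → TTG (Leu) — synonymous.
Codon 7: AGC (Ser) → ATC (Ile) — missense.
Codon 8: GAA (Glu) → GGA (Gly) — missense.
Synonymous: 1 of 4.

1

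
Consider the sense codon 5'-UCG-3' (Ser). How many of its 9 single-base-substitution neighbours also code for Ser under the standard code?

Position 1: none → 0 synonymous.
Position 2: none → 0 synonymous.
Position 3: UCU, UCC, UCA → 3 synonymous.
Total: 0 + 0 + 3 = 3.

3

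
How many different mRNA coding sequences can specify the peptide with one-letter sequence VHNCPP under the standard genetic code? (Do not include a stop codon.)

Val: 4 codons.
His: 2 codons.
Asn: 2 codons.
Cys: 2 codons.
Pro: 4 codons.
Pro: 4 codons.
4 × 2 × 2 × 2 × 4 × 4 = 512.

512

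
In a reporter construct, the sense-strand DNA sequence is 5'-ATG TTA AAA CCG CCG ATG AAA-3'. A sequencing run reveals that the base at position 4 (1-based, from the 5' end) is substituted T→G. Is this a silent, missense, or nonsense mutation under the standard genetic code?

missense

Position 4 falls in codon 2: TTA → Leu.
After the substitution the codon is GTA → Val.
Leu ≠ Val, so this is a missense mutation.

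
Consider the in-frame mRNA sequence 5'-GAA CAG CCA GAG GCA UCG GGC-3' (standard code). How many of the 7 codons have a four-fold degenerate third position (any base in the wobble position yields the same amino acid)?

Codon 1 GAA (Glu): third position 2-fold.
Codon 2 CAG (Gln): third position 2-fold.
Codon 3 CCA (Pro): third position 4-fold.
Codon 4 GAG (Glu): third position 2-fold.
Codon 5 GCA (Ala): third position 4-fold.
Codon 6 UCG (Ser): third position 4-fold.
Codon 7 GGC (Gly): third position 4-fold.
Four-fold degenerate third positions: 4.

4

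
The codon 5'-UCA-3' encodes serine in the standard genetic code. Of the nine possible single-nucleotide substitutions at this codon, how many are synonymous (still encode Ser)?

3

Position 1: none → 0 synonymous.
Position 2: none → 0 synonymous.
Position 3: UCU, UCC, UCG → 3 synonymous.
Total: 0 + 0 + 3 = 3.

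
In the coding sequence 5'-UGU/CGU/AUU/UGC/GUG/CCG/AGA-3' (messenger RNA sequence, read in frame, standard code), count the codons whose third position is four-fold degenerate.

Codon 1 UGU (Cys): third position 2-fold.
Codon 2 CGU (Arg): third position 4-fold.
Codon 3 AUU (Ile): third position 3-fold.
Codon 4 UGC (Cys): third position 2-fold.
Codon 5 GUG (Val): third position 4-fold.
Codon 6 CCG (Pro): third position 4-fold.
Codon 7 AGA (Arg): third position 2-fold.
Four-fold degenerate third positions: 3.

3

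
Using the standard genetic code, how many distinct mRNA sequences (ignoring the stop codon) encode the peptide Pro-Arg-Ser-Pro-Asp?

Pro: 4 codons.
Arg: 6 codons.
Ser: 6 codons.
Pro: 4 codons.
Asp: 2 codons.
4 × 6 × 6 × 4 × 2 = 1152.

1152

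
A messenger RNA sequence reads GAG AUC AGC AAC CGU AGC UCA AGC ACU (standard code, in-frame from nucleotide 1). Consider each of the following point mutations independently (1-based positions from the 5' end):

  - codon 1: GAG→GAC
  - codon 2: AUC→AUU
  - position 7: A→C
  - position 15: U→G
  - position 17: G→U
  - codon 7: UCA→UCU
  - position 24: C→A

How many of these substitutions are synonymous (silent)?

Codon 1: GAG (Glu) → GAC (Asp) — missense.
Codon 2: AUC (Ile) → AUU (Ile) — synonymous.
Codon 3: AGC (Ser) → CGC (Arg) — missense.
Codon 5: CGU (Arg) → CGG (Arg) — synonymous.
Codon 6: AGC (Ser) → AUC (Ile) — missense.
Codon 7: UCA (Ser) → UCU (Ser) — synonymous.
Codon 8: AGC (Ser) → AGA (Arg) — missense.
Synonymous: 3 of 7.

3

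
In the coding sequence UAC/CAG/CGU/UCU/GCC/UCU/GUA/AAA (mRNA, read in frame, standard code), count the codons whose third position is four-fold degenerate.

5

Codon 1 UAC (Tyr): third position 2-fold.
Codon 2 CAG (Gln): third position 2-fold.
Codon 3 CGU (Arg): third position 4-fold.
Codon 4 UCU (Ser): third position 4-fold.
Codon 5 GCC (Ala): third position 4-fold.
Codon 6 UCU (Ser): third position 4-fold.
Codon 7 GUA (Val): third position 4-fold.
Codon 8 AAA (Lys): third position 2-fold.
Four-fold degenerate third positions: 5.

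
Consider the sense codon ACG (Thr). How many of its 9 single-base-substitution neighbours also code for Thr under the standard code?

3

Position 1: none → 0 synonymous.
Position 2: none → 0 synonymous.
Position 3: ACT, ACC, ACA → 3 synonymous.
Total: 0 + 0 + 3 = 3.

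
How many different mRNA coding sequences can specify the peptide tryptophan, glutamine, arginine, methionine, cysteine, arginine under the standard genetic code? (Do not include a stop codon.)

144

Trp: 1 codon.
Gln: 2 codons.
Arg: 6 codons.
Met: 1 codon.
Cys: 2 codons.
Arg: 6 codons.
1 × 2 × 6 × 1 × 2 × 6 = 144.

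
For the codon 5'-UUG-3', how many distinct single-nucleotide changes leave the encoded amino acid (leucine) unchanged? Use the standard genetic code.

2

Position 1: CUG → 1 synonymous.
Position 2: none → 0 synonymous.
Position 3: UUA → 1 synonymous.
Total: 1 + 0 + 1 = 2.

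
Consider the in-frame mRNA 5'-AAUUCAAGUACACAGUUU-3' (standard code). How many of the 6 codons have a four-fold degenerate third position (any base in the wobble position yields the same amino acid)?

2

Codon 1 AAU (Asn): third position 2-fold.
Codon 2 UCA (Ser): third position 4-fold.
Codon 3 AGU (Ser): third position 2-fold.
Codon 4 ACA (Thr): third position 4-fold.
Codon 5 CAG (Gln): third position 2-fold.
Codon 6 UUU (Phe): third position 2-fold.
Four-fold degenerate third positions: 2.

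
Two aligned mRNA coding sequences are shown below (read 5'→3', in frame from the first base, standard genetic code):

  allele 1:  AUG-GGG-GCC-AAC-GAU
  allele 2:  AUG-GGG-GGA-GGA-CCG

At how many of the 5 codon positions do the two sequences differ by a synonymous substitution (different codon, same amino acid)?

0

Codon 1: AUG Met / AUG Met — identical.
Codon 2: GGG Gly / GGG Gly — identical.
Codon 3: GCC Ala / GGA Gly — nonsynonymous.
Codon 4: AAC Asn / GGA Gly — nonsynonymous.
Codon 5: GAU Asp / CCG Pro — nonsynonymous.
Synonymous differences: 0.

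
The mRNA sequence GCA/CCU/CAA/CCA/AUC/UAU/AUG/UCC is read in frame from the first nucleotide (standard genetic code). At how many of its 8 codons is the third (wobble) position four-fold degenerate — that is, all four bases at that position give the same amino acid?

4

Codon 1 GCA (Ala): third position 4-fold.
Codon 2 CCU (Pro): third position 4-fold.
Codon 3 CAA (Gln): third position 2-fold.
Codon 4 CCA (Pro): third position 4-fold.
Codon 5 AUC (Ile): third position 3-fold.
Codon 6 UAU (Tyr): third position 2-fold.
Codon 7 AUG (Met): third position 1-fold.
Codon 8 UCC (Ser): third position 4-fold.
Four-fold degenerate third positions: 4.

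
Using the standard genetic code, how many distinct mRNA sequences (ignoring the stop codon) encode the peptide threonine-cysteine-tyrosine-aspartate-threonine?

Thr: 4 codons.
Cys: 2 codons.
Tyr: 2 codons.
Asp: 2 codons.
Thr: 4 codons.
4 × 2 × 2 × 2 × 4 = 128.

128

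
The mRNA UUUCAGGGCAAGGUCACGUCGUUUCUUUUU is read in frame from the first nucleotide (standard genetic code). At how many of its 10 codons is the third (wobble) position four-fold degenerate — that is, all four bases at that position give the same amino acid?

5

Codon 1 UUU (Phe): third position 2-fold.
Codon 2 CAG (Gln): third position 2-fold.
Codon 3 GGC (Gly): third position 4-fold.
Codon 4 AAG (Lys): third position 2-fold.
Codon 5 GUC (Val): third position 4-fold.
Codon 6 ACG (Thr): third position 4-fold.
Codon 7 UCG (Ser): third position 4-fold.
Codon 8 UUU (Phe): third position 2-fold.
Codon 9 CUU (Leu): third position 4-fold.
Codon 10 UUU (Phe): third position 2-fold.
Four-fold degenerate third positions: 5.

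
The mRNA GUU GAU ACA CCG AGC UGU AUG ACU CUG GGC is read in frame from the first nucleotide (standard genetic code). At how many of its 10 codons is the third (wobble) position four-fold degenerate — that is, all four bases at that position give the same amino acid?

Codon 1 GUU (Val): third position 4-fold.
Codon 2 GAU (Asp): third position 2-fold.
Codon 3 ACA (Thr): third position 4-fold.
Codon 4 CCG (Pro): third position 4-fold.
Codon 5 AGC (Ser): third position 2-fold.
Codon 6 UGU (Cys): third position 2-fold.
Codon 7 AUG (Met): third position 1-fold.
Codon 8 ACU (Thr): third position 4-fold.
Codon 9 CUG (Leu): third position 4-fold.
Codon 10 GGC (Gly): third position 4-fold.
Four-fold degenerate third positions: 6.

6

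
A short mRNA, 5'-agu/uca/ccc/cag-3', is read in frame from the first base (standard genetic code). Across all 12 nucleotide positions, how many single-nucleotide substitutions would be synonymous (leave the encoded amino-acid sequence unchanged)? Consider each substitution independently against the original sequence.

8

Codon 1 (AGU, Ser): 1 synonymous substitution.
Codon 2 (UCA, Ser): 3 synonymous substitutions.
Codon 3 (CCC, Pro): 3 synonymous substitutions.
Codon 4 (CAG, Gln): 1 synonymous substitution.
Total: 1 + 3 + 3 + 1 = 8.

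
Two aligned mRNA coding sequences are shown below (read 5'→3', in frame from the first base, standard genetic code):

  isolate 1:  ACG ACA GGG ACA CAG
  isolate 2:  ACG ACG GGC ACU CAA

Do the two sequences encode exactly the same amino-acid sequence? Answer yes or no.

Codon 1: ACG Thr / ACG Thr — identical.
Codon 2: ACA Thr / ACG Thr — synonymous.
Codon 3: GGG Gly / GGC Gly — synonymous.
Codon 4: ACA Thr / ACU Thr — synonymous.
Codon 5: CAG Gln / CAA Gln — synonymous.
Nonsynonymous differences: 0 → same protein.

yes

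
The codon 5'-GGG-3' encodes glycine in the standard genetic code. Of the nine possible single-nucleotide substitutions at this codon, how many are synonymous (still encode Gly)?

Position 1: none → 0 synonymous.
Position 2: none → 0 synonymous.
Position 3: GGU, GGC, GGA → 3 synonymous.
Total: 0 + 0 + 3 = 3.

3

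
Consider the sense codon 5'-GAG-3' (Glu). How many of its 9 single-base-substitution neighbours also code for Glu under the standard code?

1

Position 1: none → 0 synonymous.
Position 2: none → 0 synonymous.
Position 3: GAA → 1 synonymous.
Total: 0 + 0 + 1 = 1.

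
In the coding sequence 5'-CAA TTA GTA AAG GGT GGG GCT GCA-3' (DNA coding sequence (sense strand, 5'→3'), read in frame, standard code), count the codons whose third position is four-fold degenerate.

Codon 1 CAA (Gln): third position 2-fold.
Codon 2 TTA (Leu): third position 2-fold.
Codon 3 GTA (Val): third position 4-fold.
Codon 4 AAG (Lys): third position 2-fold.
Codon 5 GGT (Gly): third position 4-fold.
Codon 6 GGG (Gly): third position 4-fold.
Codon 7 GCT (Ala): third position 4-fold.
Codon 8 GCA (Ala): third position 4-fold.
Four-fold degenerate third positions: 5.

5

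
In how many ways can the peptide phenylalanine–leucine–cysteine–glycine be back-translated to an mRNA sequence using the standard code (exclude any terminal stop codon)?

Phe: 2 codons.
Leu: 6 codons.
Cys: 2 codons.
Gly: 4 codons.
2 × 6 × 2 × 4 = 96.

96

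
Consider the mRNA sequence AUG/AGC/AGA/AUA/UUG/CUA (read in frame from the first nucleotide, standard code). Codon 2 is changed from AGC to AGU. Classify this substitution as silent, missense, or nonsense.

Position 6 falls in codon 2: AGC → Ser.
After the substitution the codon is AGU → Ser.
Both encode Ser, so the change is synonymous.

silent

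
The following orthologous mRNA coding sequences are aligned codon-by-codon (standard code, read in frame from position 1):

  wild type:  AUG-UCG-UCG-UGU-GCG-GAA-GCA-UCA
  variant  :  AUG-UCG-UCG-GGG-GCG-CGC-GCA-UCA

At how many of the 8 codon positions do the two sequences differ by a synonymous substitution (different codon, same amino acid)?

0

Codon 1: AUG Met / AUG Met — identical.
Codon 2: UCG Ser / UCG Ser — identical.
Codon 3: UCG Ser / UCG Ser — identical.
Codon 4: UGU Cys / GGG Gly — nonsynonymous.
Codon 5: GCG Ala / GCG Ala — identical.
Codon 6: GAA Glu / CGC Arg — nonsynonymous.
Codon 7: GCA Ala / GCA Ala — identical.
Codon 8: UCA Ser / UCA Ser — identical.
Synonymous differences: 0.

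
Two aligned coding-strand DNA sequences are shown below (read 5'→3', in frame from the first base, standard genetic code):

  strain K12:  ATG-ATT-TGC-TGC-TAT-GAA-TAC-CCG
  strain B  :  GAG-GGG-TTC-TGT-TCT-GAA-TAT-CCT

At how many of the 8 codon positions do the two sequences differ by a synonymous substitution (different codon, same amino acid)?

3

Codon 1: ATG Met / GAG Glu — nonsynonymous.
Codon 2: ATT Ile / GGG Gly — nonsynonymous.
Codon 3: TGC Cys / TTC Phe — nonsynonymous.
Codon 4: TGC Cys / TGT Cys — synonymous.
Codon 5: TAT Tyr / TCT Ser — nonsynonymous.
Codon 6: GAA Glu / GAA Glu — identical.
Codon 7: TAC Tyr / TAT Tyr — synonymous.
Codon 8: CCG Pro / CCT Pro — synonymous.
Synonymous differences: 3.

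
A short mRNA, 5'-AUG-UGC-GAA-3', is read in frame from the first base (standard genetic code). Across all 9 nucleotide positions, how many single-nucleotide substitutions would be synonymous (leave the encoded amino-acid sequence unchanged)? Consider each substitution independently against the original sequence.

2

Codon 1 (AUG, Met): 0 synonymous substitutions.
Codon 2 (UGC, Cys): 1 synonymous substitution.
Codon 3 (GAA, Glu): 1 synonymous substitution.
Total: 0 + 1 + 1 = 2.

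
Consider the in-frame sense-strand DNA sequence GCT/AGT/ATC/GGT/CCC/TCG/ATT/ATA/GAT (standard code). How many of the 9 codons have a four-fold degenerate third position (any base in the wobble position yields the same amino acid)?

Codon 1 GCT (Ala): third position 4-fold.
Codon 2 AGT (Ser): third position 2-fold.
Codon 3 ATC (Ile): third position 3-fold.
Codon 4 GGT (Gly): third position 4-fold.
Codon 5 CCC (Pro): third position 4-fold.
Codon 6 TCG (Ser): third position 4-fold.
Codon 7 ATT (Ile): third position 3-fold.
Codon 8 ATA (Ile): third position 3-fold.
Codon 9 GAT (Asp): third position 2-fold.
Four-fold degenerate third positions: 4.

4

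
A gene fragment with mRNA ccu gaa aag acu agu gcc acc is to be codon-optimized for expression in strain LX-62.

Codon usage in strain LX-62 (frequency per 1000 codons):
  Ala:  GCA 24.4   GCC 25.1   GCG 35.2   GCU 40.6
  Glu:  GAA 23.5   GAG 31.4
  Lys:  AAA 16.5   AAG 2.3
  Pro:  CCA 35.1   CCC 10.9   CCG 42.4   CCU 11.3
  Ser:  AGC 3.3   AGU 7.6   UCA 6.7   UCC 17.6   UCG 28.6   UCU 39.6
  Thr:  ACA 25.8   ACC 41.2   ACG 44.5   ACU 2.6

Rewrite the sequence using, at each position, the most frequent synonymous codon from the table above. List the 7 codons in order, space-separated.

CCG GAG AAA ACG UCU GCU ACG

Codon 1 (Pro): best is CCG at 42.4.
Codon 2 (Glu): best is GAG at 31.4.
Codon 3 (Lys): best is AAA at 16.5.
Codon 4 (Thr): best is ACG at 44.5.
Codon 5 (Ser): best is UCU at 39.6.
Codon 6 (Ala): best is GCU at 40.6.
Codon 7 (Thr): best is ACG at 44.5.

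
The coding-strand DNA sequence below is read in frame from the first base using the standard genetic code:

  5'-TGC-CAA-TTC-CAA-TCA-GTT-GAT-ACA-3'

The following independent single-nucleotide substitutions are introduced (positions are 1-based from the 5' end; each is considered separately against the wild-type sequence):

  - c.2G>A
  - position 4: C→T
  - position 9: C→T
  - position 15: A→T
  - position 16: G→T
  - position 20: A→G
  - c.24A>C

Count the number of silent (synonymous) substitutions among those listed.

Codon 1: TGC (Cys) → TAC (Tyr) — missense.
Codon 2: CAA (Gln) → TAA (Stop) — nonsense.
Codon 3: TTC (Phe) → TTT (Phe) — synonymous.
Codon 5: TCA (Ser) → TCT (Ser) — synonymous.
Codon 6: GTT (Val) → TTT (Phe) — missense.
Codon 7: GAT (Asp) → GGT (Gly) — missense.
Codon 8: ACA (Thr) → ACC (Thr) — synonymous.
Synonymous: 3 of 7.

3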